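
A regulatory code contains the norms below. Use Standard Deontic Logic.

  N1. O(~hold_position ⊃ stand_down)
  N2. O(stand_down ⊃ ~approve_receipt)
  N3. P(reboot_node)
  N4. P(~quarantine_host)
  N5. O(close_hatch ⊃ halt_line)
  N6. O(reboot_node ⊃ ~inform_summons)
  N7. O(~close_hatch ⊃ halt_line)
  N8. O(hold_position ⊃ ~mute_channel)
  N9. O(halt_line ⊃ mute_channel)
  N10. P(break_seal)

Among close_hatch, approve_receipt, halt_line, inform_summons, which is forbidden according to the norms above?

approve_receipt

Premises 7 and 5 cover both cases: O(~close_hatch ⊃ halt_line) and O(close_hatch ⊃ halt_line). Since ~close_hatch ∨ close_hatch is a tautology, O(halt_line) follows.
From O(halt_line) and premise 9, O(halt_line ⊃ mute_channel), we obtain O(mute_channel).
The contrapositive of premise 8 (O(hold_position ⊃ ~mute_channel)) is O(mute_channel ⊃ ~hold_position), and O(mute_channel) is already established, so O(~hold_position).
From O(~hold_position) and premise 1, O(~hold_position ⊃ stand_down), we obtain O(stand_down).
With premise 2, O(stand_down ⊃ ~approve_receipt), the K-axiom yields O(~approve_receipt).
So O(~approve_receipt) holds, i.e. approve_receipt is forbidden. None of the other listed options is forbidden under the premises.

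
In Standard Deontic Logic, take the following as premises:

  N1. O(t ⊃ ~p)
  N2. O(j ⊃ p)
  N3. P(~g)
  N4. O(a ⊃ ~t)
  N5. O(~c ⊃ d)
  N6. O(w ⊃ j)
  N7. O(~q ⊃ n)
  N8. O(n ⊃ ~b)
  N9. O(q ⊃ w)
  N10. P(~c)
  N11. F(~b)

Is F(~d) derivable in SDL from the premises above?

No

Premise 5 is O(~c ⊃ d), but O(~c) is not derivable from the premises (the permission P(~c) asserts only ~O(c), not O(~c)), so it does not yield O(d).
No other premise forces O(d). An ideal world satisfying every premise can still have ~d true, so F(~d) is not derivable.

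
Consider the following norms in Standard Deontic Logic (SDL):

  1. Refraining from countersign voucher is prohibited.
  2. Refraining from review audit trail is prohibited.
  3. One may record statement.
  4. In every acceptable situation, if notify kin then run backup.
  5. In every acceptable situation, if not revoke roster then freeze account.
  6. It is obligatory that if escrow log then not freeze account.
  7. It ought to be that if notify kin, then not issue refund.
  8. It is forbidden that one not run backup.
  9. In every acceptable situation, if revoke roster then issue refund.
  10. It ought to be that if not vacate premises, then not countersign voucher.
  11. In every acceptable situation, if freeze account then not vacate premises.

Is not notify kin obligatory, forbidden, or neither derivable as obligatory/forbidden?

Obligatory

Premise 1, F(¬countersign_voucher), is equivalent to O(countersign_voucher).
The contrapositive of premise 10 (O(¬vacate_premises → ¬countersign_voucher)) is O(countersign_voucher → vacate_premises), and O(countersign_voucher) is already established, so O(vacate_premises).
Premise 11, O(freeze_account → ¬vacate_premises), contraposes to O(vacate_premises → ¬freeze_account); with O(vacate_premises) we get O(¬freeze_account).
Premise 5, O(¬revoke_roster → freeze_account), contraposes to O(¬freeze_account → revoke_roster); with O(¬freeze_account) we get O(revoke_roster).
With premise 9, O(revoke_roster → issue_refund), the K-axiom yields O(issue_refund).
The contrapositive of premise 7 (O(notify_kin → ¬issue_refund)) is O(issue_refund → ¬notify_kin), and O(issue_refund) is already established, so O(¬notify_kin).
Premises 2, 3, 4, 6, 8 do not contribute to this derivation.
Hence ¬notify_kin is obligatory.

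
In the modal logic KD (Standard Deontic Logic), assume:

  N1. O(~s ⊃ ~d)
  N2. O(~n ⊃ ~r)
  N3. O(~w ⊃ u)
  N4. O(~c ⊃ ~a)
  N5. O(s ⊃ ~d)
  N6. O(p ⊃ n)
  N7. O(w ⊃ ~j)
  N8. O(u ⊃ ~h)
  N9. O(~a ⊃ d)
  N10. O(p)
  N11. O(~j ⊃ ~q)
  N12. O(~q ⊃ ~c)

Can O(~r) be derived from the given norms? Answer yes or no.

Premise 2 is O(~n ⊃ ~r), but O(~n) is not derivable from the premises, so it does not yield O(~r).
No other premise forces O(~r). An ideal world satisfying every premise can still have ~r false, so O(~r) is not derivable.

No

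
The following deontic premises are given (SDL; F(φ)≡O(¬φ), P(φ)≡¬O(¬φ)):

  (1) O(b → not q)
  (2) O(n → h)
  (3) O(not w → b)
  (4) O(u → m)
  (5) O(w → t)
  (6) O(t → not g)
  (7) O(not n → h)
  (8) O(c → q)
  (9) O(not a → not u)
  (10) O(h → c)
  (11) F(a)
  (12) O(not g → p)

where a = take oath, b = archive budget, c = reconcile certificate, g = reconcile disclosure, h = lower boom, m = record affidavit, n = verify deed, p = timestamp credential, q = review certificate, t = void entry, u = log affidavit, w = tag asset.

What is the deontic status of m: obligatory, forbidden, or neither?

Neither

Premise 4 is O(u → m), but O(u) is not derivable from the premises, so it does not yield O(m).
No premise or chain of K-axiom applications forces O(m), and none forces O(not m). So m is neither obligatory nor forbidden under these norms.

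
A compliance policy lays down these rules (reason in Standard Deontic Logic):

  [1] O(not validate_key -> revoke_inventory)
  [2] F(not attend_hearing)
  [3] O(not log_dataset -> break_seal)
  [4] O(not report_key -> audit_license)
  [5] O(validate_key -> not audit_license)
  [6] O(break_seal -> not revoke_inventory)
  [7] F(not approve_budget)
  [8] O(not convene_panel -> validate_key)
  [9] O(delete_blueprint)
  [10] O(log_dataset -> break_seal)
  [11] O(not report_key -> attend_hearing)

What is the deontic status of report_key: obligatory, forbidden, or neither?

Obligatory

Premises 10 and 3 cover both cases: O(log_dataset -> break_seal) and O(not log_dataset -> break_seal). Since log_dataset ∨ not log_dataset is a tautology, O(break_seal) follows.
With premise 6, O(break_seal -> not revoke_inventory), the K-axiom yields O(not revoke_inventory).
The contrapositive of premise 1 (O(not validate_key -> revoke_inventory)) is O(not revoke_inventory -> validate_key), and O(not revoke_inventory) is already established, so O(validate_key).
Premise 5 is O(validate_key -> not audit_license); since O(validate_key), deontic closure gives O(not audit_license).
The contrapositive of premise 4 (O(not report_key -> audit_license)) is O(not audit_license -> report_key), and O(not audit_license) is already established, so O(report_key).
Premises 2, 7, 8, 9, 11 do not contribute to this derivation.
Hence report_key is obligatory.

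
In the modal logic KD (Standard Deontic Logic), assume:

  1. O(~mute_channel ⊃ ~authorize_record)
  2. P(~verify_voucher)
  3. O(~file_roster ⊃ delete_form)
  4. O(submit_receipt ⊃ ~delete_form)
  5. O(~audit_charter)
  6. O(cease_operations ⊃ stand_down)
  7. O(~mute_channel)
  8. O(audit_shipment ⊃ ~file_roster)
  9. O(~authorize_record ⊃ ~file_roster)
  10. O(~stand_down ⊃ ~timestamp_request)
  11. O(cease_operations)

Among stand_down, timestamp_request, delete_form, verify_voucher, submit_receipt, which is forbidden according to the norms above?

submit_receipt

Premise 7 gives O(~mute_channel).
From O(~mute_channel) and premise 1, O(~mute_channel ⊃ ~authorize_record), we obtain O(~authorize_record).
Applying K to premise 9 (O(~authorize_record ⊃ ~file_roster)) and O(~authorize_record) yields O(~file_roster).
From O(~file_roster) and premise 3, O(~file_roster ⊃ delete_form), we obtain O(delete_form).
The contrapositive of premise 4 (O(submit_receipt ⊃ ~delete_form)) is O(delete_form ⊃ ~submit_receipt), and O(delete_form) is already established, so O(~submit_receipt).
So O(~submit_receipt) holds, i.e. submit_receipt is forbidden. None of the other listed options is forbidden under the premises.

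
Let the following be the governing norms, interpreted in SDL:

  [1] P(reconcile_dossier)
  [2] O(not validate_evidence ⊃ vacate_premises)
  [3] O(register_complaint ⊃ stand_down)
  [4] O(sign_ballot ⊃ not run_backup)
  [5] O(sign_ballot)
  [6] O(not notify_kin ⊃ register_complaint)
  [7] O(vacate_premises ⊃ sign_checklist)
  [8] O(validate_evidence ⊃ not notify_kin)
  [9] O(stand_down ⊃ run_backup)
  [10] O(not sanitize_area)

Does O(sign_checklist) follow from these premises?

Yes

Premise 5 gives O(sign_ballot).
Premise 4 is O(sign_ballot ⊃ not run_backup); since O(sign_ballot), deontic closure gives O(not run_backup).
Premise 9 is O(stand_down ⊃ run_backup); contrapositively O(not run_backup ⊃ not stand_down). Since O(not run_backup) holds, K gives O(not stand_down).
Premise 3 is O(register_complaint ⊃ stand_down); contrapositively O(not stand_down ⊃ not register_complaint). Since O(not stand_down) holds, K gives O(not register_complaint).
Premise 6 is O(not notify_kin ⊃ register_complaint); contrapositively O(not register_complaint ⊃ notify_kin). Since O(not register_complaint) holds, K gives O(notify_kin).
Premise 8 is O(validate_evidence ⊃ not notify_kin); contrapositively O(notify_kin ⊃ not validate_evidence). Since O(notify_kin) holds, K gives O(not validate_evidence).
Premise 2 is O(not validate_evidence ⊃ vacate_premises); since O(not validate_evidence), deontic closure gives O(vacate_premises).
Premise 7 is O(vacate_premises ⊃ sign_checklist); since O(vacate_premises), deontic closure gives O(sign_checklist).
Premises 1, 10 do not contribute to this derivation.
So O(sign_checklist) follows.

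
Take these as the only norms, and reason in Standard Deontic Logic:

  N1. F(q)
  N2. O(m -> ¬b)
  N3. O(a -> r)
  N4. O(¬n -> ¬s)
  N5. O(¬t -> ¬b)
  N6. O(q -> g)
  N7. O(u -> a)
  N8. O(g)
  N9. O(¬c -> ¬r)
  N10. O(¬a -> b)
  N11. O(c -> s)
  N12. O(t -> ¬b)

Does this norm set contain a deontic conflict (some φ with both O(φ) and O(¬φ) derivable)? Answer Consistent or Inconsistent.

Consistent

Premise 6 is O(q -> g); even if O(g) held, inferring O(q) would be affirming the consequent — invalid.
So O(q) is not derivable, and the apparent clash with O(¬q) does not arise.
A world satisfying every obligation exists (e.g. a=true, b=false, c=true, g=true, m=false, n=true, q=false, r=true, s=true, t=false, u=false); no atom is both obligatory and forbidden, so the set is consistent.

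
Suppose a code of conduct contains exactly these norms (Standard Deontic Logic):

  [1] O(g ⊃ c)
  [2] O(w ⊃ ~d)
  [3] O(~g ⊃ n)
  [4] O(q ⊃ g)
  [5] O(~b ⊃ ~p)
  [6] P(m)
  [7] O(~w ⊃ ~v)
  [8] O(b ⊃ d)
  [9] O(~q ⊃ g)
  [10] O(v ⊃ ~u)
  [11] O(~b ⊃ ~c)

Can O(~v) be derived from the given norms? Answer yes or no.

Yes

Premises 9 and 4 are O(~q ⊃ g) and O(q ⊃ g); every ideal world satisfies ~q or q, so in either case g holds — hence O(g).
Applying K to premise 1 (O(g ⊃ c)) and O(g) yields O(c).
Premise 11 is O(~b ⊃ ~c); contrapositively O(c ⊃ b). Since O(c) holds, K gives O(b).
With premise 8, O(b ⊃ d), the K-axiom yields O(d).
Premise 2, O(w ⊃ ~d), contraposes to O(d ⊃ ~w); with O(d) we get O(~w).
Premise 7 is O(~w ⊃ ~v); since O(~w), deontic closure gives O(~v).
Premises 3, 5, 6, 10 do not contribute to this derivation.
So O(~v) follows.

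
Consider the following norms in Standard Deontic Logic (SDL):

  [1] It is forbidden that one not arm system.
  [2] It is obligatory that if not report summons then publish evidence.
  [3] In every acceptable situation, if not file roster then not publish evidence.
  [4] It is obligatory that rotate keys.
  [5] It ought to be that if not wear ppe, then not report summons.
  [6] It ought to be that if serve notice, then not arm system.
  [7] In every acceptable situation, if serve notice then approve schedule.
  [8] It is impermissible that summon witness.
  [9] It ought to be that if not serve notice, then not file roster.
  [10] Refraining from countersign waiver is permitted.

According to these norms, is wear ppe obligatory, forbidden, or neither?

Premise 1, F(¬arm_system), is equivalent to O(arm_system).
The contrapositive of premise 6 (O(serve_notice → ¬arm_system)) is O(arm_system → ¬serve_notice), and O(arm_system) is already established, so O(¬serve_notice).
Applying K to premise 9 (O(¬serve_notice → ¬file_roster)) and O(¬serve_notice) yields O(¬file_roster).
Applying K to premise 3 (O(¬file_roster → ¬publish_evidence)) and O(¬file_roster) yields O(¬publish_evidence).
Premise 2 is O(¬report_summons → publish_evidence); contrapositively O(¬publish_evidence → report_summons). Since O(¬publish_evidence) holds, K gives O(report_summons).
Premise 5, O(¬wear_ppe → ¬report_summons), contraposes to O(report_summons → wear_ppe); with O(report_summons) we get O(wear_ppe).
Premises 4, 7, 8, 10 do not contribute to this derivation.
Hence wear_ppe is obligatory.

Obligatory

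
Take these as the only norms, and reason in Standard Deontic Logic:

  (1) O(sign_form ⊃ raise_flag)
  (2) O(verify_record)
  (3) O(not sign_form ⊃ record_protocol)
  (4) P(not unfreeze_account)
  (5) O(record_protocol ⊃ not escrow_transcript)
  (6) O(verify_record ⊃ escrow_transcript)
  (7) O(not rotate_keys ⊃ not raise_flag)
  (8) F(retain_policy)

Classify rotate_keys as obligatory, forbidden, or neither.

Premise 2 gives O(verify_record).
Premise 6 is O(verify_record ⊃ escrow_transcript); since O(verify_record), deontic closure gives O(escrow_transcript).
The contrapositive of premise 5 (O(record_protocol ⊃ not escrow_transcript)) is O(escrow_transcript ⊃ not record_protocol), and O(escrow_transcript) is already established, so O(not record_protocol).
Premise 3, O(not sign_form ⊃ record_protocol), contraposes to O(not record_protocol ⊃ sign_form); with O(not record_protocol) we get O(sign_form).
From O(sign_form) and premise 1, O(sign_form ⊃ raise_flag), we obtain O(raise_flag).
Premise 7 is O(not rotate_keys ⊃ not raise_flag); contrapositively O(raise_flag ⊃ rotate_keys). Since O(raise_flag) holds, K gives O(rotate_keys).
Premises 4, 8 do not contribute to this derivation.
Hence rotate_keys is obligatory.

Obligatory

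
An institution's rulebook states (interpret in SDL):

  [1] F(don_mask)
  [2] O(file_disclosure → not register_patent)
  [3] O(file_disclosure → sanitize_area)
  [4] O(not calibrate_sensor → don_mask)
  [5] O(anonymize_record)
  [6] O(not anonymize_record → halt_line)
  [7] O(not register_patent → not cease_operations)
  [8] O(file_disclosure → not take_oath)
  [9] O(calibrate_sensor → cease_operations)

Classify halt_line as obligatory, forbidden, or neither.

Premise 6 is O(not anonymize_record → halt_line), but O(not anonymize_record) is not derivable from the premises, so it does not yield O(halt_line).
No premise or chain of K-axiom applications forces O(halt_line), and none forces O(not halt_line). So halt_line is neither obligatory nor forbidden under these norms.

Neither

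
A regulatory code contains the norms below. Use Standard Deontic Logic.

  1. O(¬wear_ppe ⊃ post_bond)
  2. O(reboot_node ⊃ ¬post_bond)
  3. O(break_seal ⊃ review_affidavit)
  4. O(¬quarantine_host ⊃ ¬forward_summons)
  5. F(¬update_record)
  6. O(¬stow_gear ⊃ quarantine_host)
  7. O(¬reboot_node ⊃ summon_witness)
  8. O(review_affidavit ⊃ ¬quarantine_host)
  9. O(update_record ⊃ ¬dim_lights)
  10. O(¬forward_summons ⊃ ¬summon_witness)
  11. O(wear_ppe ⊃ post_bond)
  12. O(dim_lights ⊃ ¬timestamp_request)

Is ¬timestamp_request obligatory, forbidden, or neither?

Premise 12 is O(dim_lights ⊃ ¬timestamp_request), but O(dim_lights) is not derivable from the premises, so it does not yield O(¬timestamp_request).
No premise or chain of K-axiom applications forces O(¬timestamp_request), and none forces O(timestamp_request). So ¬timestamp_request is neither obligatory nor forbidden under these norms.

Neither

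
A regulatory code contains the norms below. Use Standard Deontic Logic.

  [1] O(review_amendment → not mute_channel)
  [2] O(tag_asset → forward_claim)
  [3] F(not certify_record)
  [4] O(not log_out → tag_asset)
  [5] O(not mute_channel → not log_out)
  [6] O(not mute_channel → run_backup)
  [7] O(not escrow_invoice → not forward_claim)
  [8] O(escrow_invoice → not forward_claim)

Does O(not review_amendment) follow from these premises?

Premises 7 and 8 are O(not escrow_invoice → not forward_claim) and O(escrow_invoice → not forward_claim); every ideal world satisfies not escrow_invoice or escrow_invoice, so in either case not forward_claim holds — hence O(not forward_claim).
The contrapositive of premise 2 (O(tag_asset → forward_claim)) is O(not forward_claim → not tag_asset), and O(not forward_claim) is already established, so O(not tag_asset).
Premise 4, O(not log_out → tag_asset), contraposes to O(not tag_asset → log_out); with O(not tag_asset) we get O(log_out).
The contrapositive of premise 5 (O(not mute_channel → not log_out)) is O(log_out → mute_channel), and O(log_out) is already established, so O(mute_channel).
Premise 1, O(review_amendment → not mute_channel), contraposes to O(mute_channel → not review_amendment); with O(mute_channel) we get O(not review_amendment).
Premises 3, 6 do not contribute to this derivation.
So O(not review_amendment) follows.

Yes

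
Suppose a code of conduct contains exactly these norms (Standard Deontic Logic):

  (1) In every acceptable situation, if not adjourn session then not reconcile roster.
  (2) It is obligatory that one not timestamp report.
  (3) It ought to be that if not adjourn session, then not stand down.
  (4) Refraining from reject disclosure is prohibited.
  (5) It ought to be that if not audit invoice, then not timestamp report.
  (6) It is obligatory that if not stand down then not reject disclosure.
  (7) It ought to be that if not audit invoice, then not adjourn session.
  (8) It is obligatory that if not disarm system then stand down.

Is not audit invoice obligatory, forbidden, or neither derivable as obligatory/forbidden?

Premise 4 is F(¬reject_disclosure), i.e. O(reject_disclosure).
Premise 6 is O(¬stand_down → ¬reject_disclosure); contrapositively O(reject_disclosure → stand_down). Since O(reject_disclosure) holds, K gives O(stand_down).
The contrapositive of premise 3 (O(¬adjourn_session → ¬stand_down)) is O(stand_down → adjourn_session), and O(stand_down) is already established, so O(adjourn_session).
The contrapositive of premise 7 (O(¬audit_invoice → ¬adjourn_session)) is O(adjourn_session → audit_invoice), and O(adjourn_session) is already established, so O(audit_invoice).
Premises 1, 2, 5, 8 do not contribute to this derivation.
Thus O(audit_invoice), which is F(¬audit_invoice): ¬audit_invoice is forbidden.

Forbidden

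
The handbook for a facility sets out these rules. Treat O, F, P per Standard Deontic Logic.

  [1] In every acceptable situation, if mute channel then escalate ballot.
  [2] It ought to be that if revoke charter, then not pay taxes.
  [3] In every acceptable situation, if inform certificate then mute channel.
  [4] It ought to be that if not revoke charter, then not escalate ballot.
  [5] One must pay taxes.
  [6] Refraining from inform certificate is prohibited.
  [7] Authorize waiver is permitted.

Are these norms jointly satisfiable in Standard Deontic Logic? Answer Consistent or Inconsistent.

Premise 5 states O(pay_taxes) outright.
The contrapositive of premise 2 (O(revoke_charter → ¬pay_taxes)) is O(pay_taxes → ¬revoke_charter), and O(pay_taxes) is already established, so O(¬revoke_charter).
With premise 4, O(¬revoke_charter → ¬escalate_ballot), the K-axiom yields O(¬escalate_ballot).
Premise 1, O(mute_channel → escalate_ballot), contraposes to O(¬escalate_ballot → ¬mute_channel); with O(¬escalate_ballot) we get O(¬mute_channel).
The contrapositive of premise 3 (O(inform_certificate → mute_channel)) is O(¬mute_channel → ¬inform_certificate), and O(¬mute_channel) is already established, so O(¬inform_certificate).
Yet premise 6 is F(¬inform_certificate), i.e. O(inform_certificate).
We now have both O(¬inform_certificate) and O(inform_certificate) — inform_certificate is simultaneously obligatory and forbidden, violating the D-axiom.

Inconsistent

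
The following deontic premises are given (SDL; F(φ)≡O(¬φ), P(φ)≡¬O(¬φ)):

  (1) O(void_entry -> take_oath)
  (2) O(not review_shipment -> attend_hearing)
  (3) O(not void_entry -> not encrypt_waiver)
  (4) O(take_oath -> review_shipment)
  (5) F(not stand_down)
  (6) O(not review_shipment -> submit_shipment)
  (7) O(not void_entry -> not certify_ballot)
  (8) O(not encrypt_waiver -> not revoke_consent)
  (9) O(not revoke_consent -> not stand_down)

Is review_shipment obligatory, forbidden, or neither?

Premise 5, F(not stand_down), is equivalent to O(stand_down).
The contrapositive of premise 9 (O(not revoke_consent -> not stand_down)) is O(stand_down -> revoke_consent), and O(stand_down) is already established, so O(revoke_consent).
Premise 8 is O(not encrypt_waiver -> not revoke_consent); contrapositively O(revoke_consent -> encrypt_waiver). Since O(revoke_consent) holds, K gives O(encrypt_waiver).
Premise 3, O(not void_entry -> not encrypt_waiver), contraposes to O(encrypt_waiver -> void_entry); with O(encrypt_waiver) we get O(void_entry).
Applying K to premise 1 (O(void_entry -> take_oath)) and O(void_entry) yields O(take_oath).
With premise 4, O(take_oath -> review_shipment), the K-axiom yields O(review_shipment).
Premises 2, 6, 7 do not contribute to this derivation.
Hence review_shipment is obligatory.

Obligatory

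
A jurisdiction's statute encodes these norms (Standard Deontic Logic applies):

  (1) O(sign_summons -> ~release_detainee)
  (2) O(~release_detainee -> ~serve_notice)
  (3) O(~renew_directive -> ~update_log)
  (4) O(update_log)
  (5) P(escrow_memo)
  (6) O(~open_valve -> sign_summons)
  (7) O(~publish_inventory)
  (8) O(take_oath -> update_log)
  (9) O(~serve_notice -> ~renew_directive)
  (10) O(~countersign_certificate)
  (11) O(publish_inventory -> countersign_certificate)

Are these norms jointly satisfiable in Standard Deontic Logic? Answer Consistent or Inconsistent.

Premise 11 is O(publish_inventory -> countersign_certificate), but O(publish_inventory) is not derivable from the premises, so it does not yield O(countersign_certificate).
So O(countersign_certificate) is not derivable, and the apparent clash with O(~countersign_certificate) does not arise.
A world satisfying every obligation exists (e.g. countersign_certificate=false, escrow_memo=false, open_valve=true, publish_inventory=false, release_detainee=true, renew_directive=true, serve_notice=true, sign_summons=false, take_oath=false, update_log=true); no atom is both obligatory and forbidden, so the set is consistent.

Consistent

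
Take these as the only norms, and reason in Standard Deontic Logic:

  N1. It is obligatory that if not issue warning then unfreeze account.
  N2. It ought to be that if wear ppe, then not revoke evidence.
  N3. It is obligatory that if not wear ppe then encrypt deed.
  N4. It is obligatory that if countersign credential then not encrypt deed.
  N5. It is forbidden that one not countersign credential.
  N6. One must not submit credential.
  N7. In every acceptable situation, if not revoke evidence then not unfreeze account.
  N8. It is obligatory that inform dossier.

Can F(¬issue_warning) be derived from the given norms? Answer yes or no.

Yes

Premise 5 is F(¬countersign_credential), i.e. O(countersign_credential).
Applying K to premise 4 (O(countersign_credential → ¬encrypt_deed)) and O(countersign_credential) yields O(¬encrypt_deed).
Premise 3 is O(¬wear_ppe → encrypt_deed); contrapositively O(¬encrypt_deed → wear_ppe). Since O(¬encrypt_deed) holds, K gives O(wear_ppe).
Applying K to premise 2 (O(wear_ppe → ¬revoke_evidence)) and O(wear_ppe) yields O(¬revoke_evidence).
Premise 7 is O(¬revoke_evidence → ¬unfreeze_account); since O(¬revoke_evidence), deontic closure gives O(¬unfreeze_account).
The contrapositive of premise 1 (O(¬issue_warning → unfreeze_account)) is O(¬unfreeze_account → issue_warning), and O(¬unfreeze_account) is already established, so O(issue_warning).
Premises 6, 8 do not contribute to this derivation.
So O(issue_warning) holds, i.e. F(¬issue_warning). The claim follows.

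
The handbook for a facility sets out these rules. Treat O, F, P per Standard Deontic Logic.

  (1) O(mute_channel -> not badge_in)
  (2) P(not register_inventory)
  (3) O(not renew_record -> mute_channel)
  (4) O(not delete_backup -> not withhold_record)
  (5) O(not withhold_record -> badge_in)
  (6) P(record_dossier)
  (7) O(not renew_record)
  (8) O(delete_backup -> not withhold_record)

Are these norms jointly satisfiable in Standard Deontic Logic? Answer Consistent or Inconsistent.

Premises 8 and 4 cover both cases: O(delete_backup -> not withhold_record) and O(not delete_backup -> not withhold_record). Since delete_backup ∨ not delete_backup is a tautology, O(not withhold_record) follows.
Premise 5 is O(not withhold_record -> badge_in); since O(not withhold_record), deontic closure gives O(badge_in).
Premise 1 is O(mute_channel -> not badge_in); contrapositively O(badge_in -> not mute_channel). Since O(badge_in) holds, K gives O(not mute_channel).
The contrapositive of premise 3 (O(not renew_record -> mute_channel)) is O(not mute_channel -> renew_record), and O(not mute_channel) is already established, so O(renew_record).
But premise 7 directly asserts O(not renew_record).
We now have both O(renew_record) and O(not renew_record) — renew_record is simultaneously obligatory and forbidden, violating the D-axiom.

Inconsistent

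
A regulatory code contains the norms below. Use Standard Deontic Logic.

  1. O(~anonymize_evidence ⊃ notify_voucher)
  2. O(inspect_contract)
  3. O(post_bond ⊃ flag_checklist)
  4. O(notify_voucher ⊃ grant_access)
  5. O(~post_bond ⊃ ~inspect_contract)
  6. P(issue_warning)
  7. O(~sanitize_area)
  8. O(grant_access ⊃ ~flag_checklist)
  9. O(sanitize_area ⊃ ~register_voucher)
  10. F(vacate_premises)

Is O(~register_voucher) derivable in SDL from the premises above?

No

Premise 9 is O(sanitize_area ⊃ ~register_voucher), but O(sanitize_area) is not derivable from the premises, so it does not yield O(~register_voucher).
No other premise forces O(~register_voucher). An ideal world satisfying every premise can still have ~register_voucher false, so O(~register_voucher) is not derivable.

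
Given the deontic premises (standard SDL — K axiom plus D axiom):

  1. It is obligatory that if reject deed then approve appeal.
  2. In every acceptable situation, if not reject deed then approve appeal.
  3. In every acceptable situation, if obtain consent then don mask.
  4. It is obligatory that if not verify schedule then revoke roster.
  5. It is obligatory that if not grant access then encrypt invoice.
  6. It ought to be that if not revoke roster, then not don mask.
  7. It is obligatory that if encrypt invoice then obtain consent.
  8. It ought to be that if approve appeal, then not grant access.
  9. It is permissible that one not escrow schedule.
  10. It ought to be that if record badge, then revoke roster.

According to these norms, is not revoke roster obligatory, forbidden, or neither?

By case analysis on reject_deed: premise 1 gives O(reject_deed → approve_appeal) and premise 2 gives O(¬reject_deed → approve_appeal), so O(approve_appeal) either way.
Premise 8 is O(approve_appeal → ¬grant_access); since O(approve_appeal), deontic closure gives O(¬grant_access).
Applying K to premise 5 (O(¬grant_access → encrypt_invoice)) and O(¬grant_access) yields O(encrypt_invoice).
Premise 7 is O(encrypt_invoice → obtain_consent); since O(encrypt_invoice), deontic closure gives O(obtain_consent).
Premise 3 is O(obtain_consent → don_mask); since O(obtain_consent), deontic closure gives O(don_mask).
Premise 6 is O(¬revoke_roster → ¬don_mask); contrapositively O(don_mask → revoke_roster). Since O(don_mask) holds, K gives O(revoke_roster).
Premises 4, 9, 10 do not contribute to this derivation.
Thus O(revoke_roster), which is F(¬revoke_roster): ¬revoke_roster is forbidden.

Forbidden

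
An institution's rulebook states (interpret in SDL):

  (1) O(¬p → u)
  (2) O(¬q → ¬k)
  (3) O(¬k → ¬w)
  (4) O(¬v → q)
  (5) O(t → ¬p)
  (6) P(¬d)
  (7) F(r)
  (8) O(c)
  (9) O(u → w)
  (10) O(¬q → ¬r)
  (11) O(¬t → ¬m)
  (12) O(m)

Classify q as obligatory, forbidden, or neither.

Premise 12 gives O(m).
Premise 11 is O(¬t → ¬m); contrapositively O(m → t). Since O(m) holds, K gives O(t).
Applying K to premise 5 (O(t → ¬p)) and O(t) yields O(¬p).
Applying K to premise 1 (O(¬p → u)) and O(¬p) yields O(u).
Applying K to premise 9 (O(u → w)) and O(u) yields O(w).
The contrapositive of premise 3 (O(¬k → ¬w)) is O(w → k), and O(w) is already established, so O(k).
The contrapositive of premise 2 (O(¬q → ¬k)) is O(k → q), and O(k) is already established, so O(q).
Premises 4, 6, 7, 8, 10 do not contribute to this derivation.
Hence q is obligatory.

Obligatory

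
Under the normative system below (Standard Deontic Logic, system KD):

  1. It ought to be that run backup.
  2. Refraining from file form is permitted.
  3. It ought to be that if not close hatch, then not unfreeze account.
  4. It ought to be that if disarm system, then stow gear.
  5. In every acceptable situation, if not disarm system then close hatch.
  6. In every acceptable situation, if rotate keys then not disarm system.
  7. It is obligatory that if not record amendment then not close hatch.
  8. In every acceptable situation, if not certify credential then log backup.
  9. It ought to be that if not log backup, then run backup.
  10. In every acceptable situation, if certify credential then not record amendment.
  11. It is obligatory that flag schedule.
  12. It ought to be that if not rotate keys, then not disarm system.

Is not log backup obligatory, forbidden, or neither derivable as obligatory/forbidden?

Forbidden

Premises 12 and 6 are O(¬rotate_keys → ¬disarm_system) and O(rotate_keys → ¬disarm_system); every ideal world satisfies ¬rotate_keys or rotate_keys, so in either case ¬disarm_system holds — hence O(¬disarm_system).
Premise 5 is O(¬disarm_system → close_hatch); since O(¬disarm_system), deontic closure gives O(close_hatch).
Premise 7, O(¬record_amendment → ¬close_hatch), contraposes to O(close_hatch → record_amendment); with O(close_hatch) we get O(record_amendment).
Premise 10 is O(certify_credential → ¬record_amendment); contrapositively O(record_amendment → ¬certify_credential). Since O(record_amendment) holds, K gives O(¬certify_credential).
From O(¬certify_credential) and premise 8, O(¬certify_credential → log_backup), we obtain O(log_backup).
Premises 1, 2, 3, 4, 9, 11 do not contribute to this derivation.
Thus O(log_backup), which is F(¬log_backup): ¬log_backup is forbidden.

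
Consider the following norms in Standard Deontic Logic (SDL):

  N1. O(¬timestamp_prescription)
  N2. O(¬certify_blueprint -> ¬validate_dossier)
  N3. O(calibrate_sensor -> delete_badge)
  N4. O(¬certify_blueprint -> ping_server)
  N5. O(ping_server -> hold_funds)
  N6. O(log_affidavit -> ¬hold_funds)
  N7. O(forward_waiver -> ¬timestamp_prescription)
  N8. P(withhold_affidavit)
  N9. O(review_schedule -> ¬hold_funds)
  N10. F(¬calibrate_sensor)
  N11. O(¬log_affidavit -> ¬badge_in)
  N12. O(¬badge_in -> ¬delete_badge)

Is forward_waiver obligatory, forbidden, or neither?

Neither

Premise 7 is O(forward_waiver -> ¬timestamp_prescription); even if O(¬timestamp_prescription) held, inferring O(forward_waiver) would be affirming the consequent — invalid.
No premise or chain of K-axiom applications forces O(forward_waiver), and none forces O(¬forward_waiver). So forward_waiver is neither obligatory nor forbidden under these norms.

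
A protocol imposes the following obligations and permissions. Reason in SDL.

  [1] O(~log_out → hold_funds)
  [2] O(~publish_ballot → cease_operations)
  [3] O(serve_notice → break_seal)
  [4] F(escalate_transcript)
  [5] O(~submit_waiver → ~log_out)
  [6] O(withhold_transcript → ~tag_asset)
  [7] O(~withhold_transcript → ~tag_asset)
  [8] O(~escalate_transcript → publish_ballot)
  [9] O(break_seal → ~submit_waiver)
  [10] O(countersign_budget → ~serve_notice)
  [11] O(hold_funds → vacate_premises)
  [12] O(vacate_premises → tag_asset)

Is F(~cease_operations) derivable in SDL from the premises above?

No

Premise 2 is O(~publish_ballot → cease_operations), but O(~publish_ballot) is not derivable from the premises, so it does not yield O(cease_operations).
No other premise forces O(cease_operations). An ideal world satisfying every premise can still have ~cease_operations true, so F(~cease_operations) is not derivable.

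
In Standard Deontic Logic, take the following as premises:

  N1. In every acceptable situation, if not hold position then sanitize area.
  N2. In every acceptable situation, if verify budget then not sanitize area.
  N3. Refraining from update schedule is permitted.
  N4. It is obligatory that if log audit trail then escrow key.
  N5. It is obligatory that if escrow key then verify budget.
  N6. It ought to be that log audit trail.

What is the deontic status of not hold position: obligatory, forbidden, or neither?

Forbidden

From premise 6 we have O(log_audit_trail).
Premise 4 is O(log_audit_trail → escrow_key); since O(log_audit_trail), deontic closure gives O(escrow_key).
From O(escrow_key) and premise 5, O(escrow_key → verify_budget), we obtain O(verify_budget).
With premise 2, O(verify_budget → ¬sanitize_area), the K-axiom yields O(¬sanitize_area).
Premise 1, O(¬hold_position → sanitize_area), contraposes to O(¬sanitize_area → hold_position); with O(¬sanitize_area) we get O(hold_position).
Premise 3 does not contribute to this derivation.
Thus O(hold_position), which is F(¬hold_position): ¬hold_position is forbidden.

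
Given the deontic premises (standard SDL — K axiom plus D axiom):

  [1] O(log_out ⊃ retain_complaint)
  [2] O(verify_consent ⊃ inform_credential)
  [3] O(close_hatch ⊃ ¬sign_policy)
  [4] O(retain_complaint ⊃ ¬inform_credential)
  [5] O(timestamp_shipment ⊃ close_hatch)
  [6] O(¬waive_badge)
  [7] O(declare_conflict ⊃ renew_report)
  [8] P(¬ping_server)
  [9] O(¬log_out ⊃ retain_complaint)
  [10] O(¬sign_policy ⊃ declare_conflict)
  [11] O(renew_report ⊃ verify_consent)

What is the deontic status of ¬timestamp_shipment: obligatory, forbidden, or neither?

Obligatory

Premises 9 and 1 cover both cases: O(¬log_out ⊃ retain_complaint) and O(log_out ⊃ retain_complaint). Since ¬log_out ∨ log_out is a tautology, O(retain_complaint) follows.
Premise 4 is O(retain_complaint ⊃ ¬inform_credential); since O(retain_complaint), deontic closure gives O(¬inform_credential).
Premise 2, O(verify_consent ⊃ inform_credential), contraposes to O(¬inform_credential ⊃ ¬verify_consent); with O(¬inform_credential) we get O(¬verify_consent).
The contrapositive of premise 11 (O(renew_report ⊃ verify_consent)) is O(¬verify_consent ⊃ ¬renew_report), and O(¬verify_consent) is already established, so O(¬renew_report).
The contrapositive of premise 7 (O(declare_conflict ⊃ renew_report)) is O(¬renew_report ⊃ ¬declare_conflict), and O(¬renew_report) is already established, so O(¬declare_conflict).
Premise 10, O(¬sign_policy ⊃ declare_conflict), contraposes to O(¬declare_conflict ⊃ sign_policy); with O(¬declare_conflict) we get O(sign_policy).
Premise 3 is O(close_hatch ⊃ ¬sign_policy); contrapositively O(sign_policy ⊃ ¬close_hatch). Since O(sign_policy) holds, K gives O(¬close_hatch).
The contrapositive of premise 5 (O(timestamp_shipment ⊃ close_hatch)) is O(¬close_hatch ⊃ ¬timestamp_shipment), and O(¬close_hatch) is already established, so O(¬timestamp_shipment).
Premises 6, 8 do not contribute to this derivation.
Hence ¬timestamp_shipment is obligatory.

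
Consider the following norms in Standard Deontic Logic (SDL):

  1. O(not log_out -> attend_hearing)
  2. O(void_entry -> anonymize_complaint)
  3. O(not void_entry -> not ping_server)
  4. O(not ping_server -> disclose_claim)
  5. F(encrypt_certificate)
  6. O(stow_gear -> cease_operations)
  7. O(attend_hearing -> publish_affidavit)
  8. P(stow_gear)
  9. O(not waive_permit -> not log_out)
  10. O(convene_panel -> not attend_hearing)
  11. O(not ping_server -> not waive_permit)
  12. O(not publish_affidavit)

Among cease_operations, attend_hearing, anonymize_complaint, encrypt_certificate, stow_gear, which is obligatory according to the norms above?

Premise 12 states O(not publish_affidavit) outright.
The contrapositive of premise 7 (O(attend_hearing -> publish_affidavit)) is O(not publish_affidavit -> not attend_hearing), and O(not publish_affidavit) is already established, so O(not attend_hearing).
Premise 1, O(not log_out -> attend_hearing), contraposes to O(not attend_hearing -> log_out); with O(not attend_hearing) we get O(log_out).
Premise 9 is O(not waive_permit -> not log_out); contrapositively O(log_out -> waive_permit). Since O(log_out) holds, K gives O(waive_permit).
Premise 11, O(not ping_server -> not waive_permit), contraposes to O(waive_permit -> ping_server); with O(waive_permit) we get O(ping_server).
The contrapositive of premise 3 (O(not void_entry -> not ping_server)) is O(ping_server -> void_entry), and O(ping_server) is already established, so O(void_entry).
Premise 2 is O(void_entry -> anonymize_complaint); since O(void_entry), deontic closure gives O(anonymize_complaint).
So O(anonymize_complaint) holds — anonymize_complaint is obligatory. None of the other listed options is made obligatory by any chain of premises.

anonymize_complaint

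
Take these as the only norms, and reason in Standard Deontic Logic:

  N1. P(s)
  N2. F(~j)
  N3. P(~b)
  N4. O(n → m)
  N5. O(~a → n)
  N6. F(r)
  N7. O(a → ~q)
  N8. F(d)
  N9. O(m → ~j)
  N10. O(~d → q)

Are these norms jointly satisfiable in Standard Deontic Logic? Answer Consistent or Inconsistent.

Inconsistent

Premise 2 is F(~j), i.e. O(j).
The contrapositive of premise 9 (O(m → ~j)) is O(j → ~m), and O(j) is already established, so O(~m).
The contrapositive of premise 4 (O(n → m)) is O(~m → ~n), and O(~m) is already established, so O(~n).
The contrapositive of premise 5 (O(~a → n)) is O(~n → a), and O(~n) is already established, so O(a).
Premise 7 is O(a → ~q); since O(a), deontic closure gives O(~q).
Premise 10 is O(~d → q); contrapositively O(~q → d). Since O(~q) holds, K gives O(d).
However, F(d) at premise 8 amounts to O(~d).
We now have both O(d) and O(~d) — d is simultaneously obligatory and forbidden, violating the D-axiom.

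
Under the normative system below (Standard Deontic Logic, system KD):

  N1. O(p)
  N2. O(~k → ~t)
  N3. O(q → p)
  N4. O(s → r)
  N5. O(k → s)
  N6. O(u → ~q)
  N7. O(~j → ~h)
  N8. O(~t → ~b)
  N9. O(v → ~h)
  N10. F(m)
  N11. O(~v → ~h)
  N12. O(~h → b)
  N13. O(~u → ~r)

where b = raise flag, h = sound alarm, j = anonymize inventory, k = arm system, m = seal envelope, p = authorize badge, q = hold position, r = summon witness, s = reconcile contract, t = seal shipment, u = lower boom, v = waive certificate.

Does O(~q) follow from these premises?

Yes

By case analysis on v: premise 9 gives O(v → ~h) and premise 11 gives O(~v → ~h), so O(~h) either way.
With premise 12, O(~h → b), the K-axiom yields O(b).
Premise 8 is O(~t → ~b); contrapositively O(b → t). Since O(b) holds, K gives O(t).
Premise 2 is O(~k → ~t); contrapositively O(t → k). Since O(t) holds, K gives O(k).
From O(k) and premise 5, O(k → s), we obtain O(s).
From O(s) and premise 4, O(s → r), we obtain O(r).
The contrapositive of premise 13 (O(~u → ~r)) is O(r → u), and O(r) is already established, so O(u).
With premise 6, O(u → ~q), the K-axiom yields O(~q).
Premises 1, 3, 7, 10 do not contribute to this derivation.
So O(~q) follows.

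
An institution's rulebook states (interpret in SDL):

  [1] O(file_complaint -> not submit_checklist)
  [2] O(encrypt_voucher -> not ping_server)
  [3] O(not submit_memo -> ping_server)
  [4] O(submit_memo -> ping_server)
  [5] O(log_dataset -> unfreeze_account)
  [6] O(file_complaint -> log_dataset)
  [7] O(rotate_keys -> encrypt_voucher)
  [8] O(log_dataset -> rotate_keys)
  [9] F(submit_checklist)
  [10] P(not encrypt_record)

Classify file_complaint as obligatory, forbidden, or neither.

By case analysis on not submit_memo: premise 3 gives O(not submit_memo -> ping_server) and premise 4 gives O(submit_memo -> ping_server), so O(ping_server) either way.
The contrapositive of premise 2 (O(encrypt_voucher -> not ping_server)) is O(ping_server -> not encrypt_voucher), and O(ping_server) is already established, so O(not encrypt_voucher).
The contrapositive of premise 7 (O(rotate_keys -> encrypt_voucher)) is O(not encrypt_voucher -> not rotate_keys), and O(not encrypt_voucher) is already established, so O(not rotate_keys).
Premise 8, O(log_dataset -> rotate_keys), contraposes to O(not rotate_keys -> not log_dataset); with O(not rotate_keys) we get O(not log_dataset).
Premise 6 is O(file_complaint -> log_dataset); contrapositively O(not log_dataset -> not file_complaint). Since O(not log_dataset) holds, K gives O(not file_complaint).
Premises 1, 5, 9, 10 do not contribute to this derivation.
Thus O(not file_complaint), which is F(file_complaint): file_complaint is forbidden.

Forbidden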